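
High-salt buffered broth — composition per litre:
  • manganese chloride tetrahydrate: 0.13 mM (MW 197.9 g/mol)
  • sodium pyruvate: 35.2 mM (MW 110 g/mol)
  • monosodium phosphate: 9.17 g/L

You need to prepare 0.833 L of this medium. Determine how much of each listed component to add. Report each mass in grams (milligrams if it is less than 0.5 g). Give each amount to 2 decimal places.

manganese chloride tetrahydrate 21.43 mg; sodium pyruvate 3.23 g; monosodium phosphate 7.64 g

Scale factor relative to 1 L: 0.833.
manganese chloride tetrahydrate: 0.13 mmol/L × 197.9 mg/mmol × 0.833 L = 21.43 mg
sodium pyruvate: 35.2 mmol/L × 110 g/mol × 0.833 L ÷ 1000 = 3.23 g
monosodium phosphate: 9.17 g/L × 0.833 L = 7.64 g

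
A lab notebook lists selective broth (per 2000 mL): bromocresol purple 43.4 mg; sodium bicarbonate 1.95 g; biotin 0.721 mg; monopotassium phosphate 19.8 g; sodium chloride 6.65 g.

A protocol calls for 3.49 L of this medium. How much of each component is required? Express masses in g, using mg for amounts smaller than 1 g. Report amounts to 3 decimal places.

Ratio of target to recipe volume: 3490 / 2000 = 1.745.
bromocresol purple: 43.4 mg × (3490 mL / 2000 mL) = 75.733 mg
sodium bicarbonate: 1.95 g × (3490 mL / 2000 mL) = 3.403 g
biotin: 0.721 mg × (3490 mL / 2000 mL) = 1.258 mg
monopotassium phosphate: 19.8 g × (3490 mL / 2000 mL) = 34.551 g
sodium chloride: 6.65 g × (3490 mL / 2000 mL) = 11.604 g

bromocresol purple 75.733 mg; sodium bicarbonate 3.403 g; biotin 1.258 mg; monopotassium phosphate 34.551 g; sodium chloride 11.604 g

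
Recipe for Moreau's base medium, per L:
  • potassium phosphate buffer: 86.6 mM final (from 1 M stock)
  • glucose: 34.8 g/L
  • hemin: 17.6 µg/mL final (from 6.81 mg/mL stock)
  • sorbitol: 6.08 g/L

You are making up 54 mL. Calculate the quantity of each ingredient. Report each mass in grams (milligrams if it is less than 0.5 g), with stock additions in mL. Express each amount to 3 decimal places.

Scale factor relative to 1 L: 0.054.
potassium phosphate buffer: C1V1 = C2V2 → 86.6 mM × 54 mL ÷ 1000 mM = 4.676 mL
glucose: 34.8 g/L × 0.054 L = 1.879 g
hemin: V = C2·V2/C1 = 17.6 µg/mL × 54 mL ÷ 6810 µg/mL = 0.140 mL
sorbitol: 6.08 g/L × 0.054 L = 0.32832 g = 328.320 mg

potassium phosphate buffer 4.676 mL; glucose 1.879 g; hemin 0.140 mL; sorbitol 328.320 mg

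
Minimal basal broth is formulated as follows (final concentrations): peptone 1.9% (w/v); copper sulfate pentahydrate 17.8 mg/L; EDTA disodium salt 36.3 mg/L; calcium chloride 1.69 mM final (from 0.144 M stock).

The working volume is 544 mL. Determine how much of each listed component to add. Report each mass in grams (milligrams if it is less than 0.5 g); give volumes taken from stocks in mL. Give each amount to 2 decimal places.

Scale factor relative to 1 L: 0.544.
peptone: 1.9 g per 100 mL × 544 mL ÷ 100 = 10.34 g
copper sulfate pentahydrate: 17.8 mg/L × 0.544 L = 9.68 mg
EDTA disodium salt: 36.3 mg/L × 0.544 L = 19.75 mg
calcium chloride: C1V1 = C2V2 → 1.69 mM × 544 mL ÷ 144 mM = 6.38 mL

peptone 10.34 g; copper sulfate pentahydrate 9.68 mg; EDTA disodium salt 19.75 mg; calcium chloride 6.38 mL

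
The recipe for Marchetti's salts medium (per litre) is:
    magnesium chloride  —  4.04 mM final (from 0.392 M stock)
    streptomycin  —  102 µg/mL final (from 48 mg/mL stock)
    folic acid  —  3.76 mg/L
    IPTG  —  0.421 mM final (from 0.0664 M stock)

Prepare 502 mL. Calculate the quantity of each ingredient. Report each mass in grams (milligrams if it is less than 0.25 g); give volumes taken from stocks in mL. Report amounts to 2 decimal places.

magnesium chloride 5.17 mL; streptomycin 1.07 mL; folic acid 1.89 mg; IPTG 3.18 mL

Working volume: 502 mL = 0.502 L.
magnesium chloride: V = C2·V2/C1 = 4.04 mM × 502 mL ÷ 392 mM = 5.17 mL
streptomycin: C1V1 = C2V2 → 102 µg/mL × 502 mL ÷ 48000 µg/mL = 1.07 mL
folic acid: 3.76 mg/L × 0.502 L = 1.89 mg
IPTG: dilute stock: 0.421 mM × 502 mL ÷ 66.4 mM = 3.18 mL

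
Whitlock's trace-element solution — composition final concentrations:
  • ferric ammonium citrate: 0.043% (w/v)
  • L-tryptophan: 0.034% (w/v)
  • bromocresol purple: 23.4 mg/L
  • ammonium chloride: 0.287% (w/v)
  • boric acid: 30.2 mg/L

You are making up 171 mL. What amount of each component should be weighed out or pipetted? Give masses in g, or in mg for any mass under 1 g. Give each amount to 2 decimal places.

ferric ammonium citrate 73.53 mg; L-tryptophan 58.14 mg; bromocresol purple 4.00 mg; ammonium chloride 490.77 mg; boric acid 5.16 mg

Scale factor relative to 1 L: 0.171.
ferric ammonium citrate: 0.043 g per 100 mL × 171 mL ÷ 100 = 0.07353 g = 73.53 mg
L-tryptophan: 0.034 g per 100 mL × 171 mL ÷ 100 = 0.05814 g = 58.14 mg
bromocresol purple: 23.4 mg/L × 0.171 L = 4.00 mg
ammonium chloride: 0.287% w/v = 2.87 g/L → 2.87 × 0.171 L = 0.49077 g = 490.77 mg
boric acid: 30.2 mg/L × 0.171 L = 5.16 mg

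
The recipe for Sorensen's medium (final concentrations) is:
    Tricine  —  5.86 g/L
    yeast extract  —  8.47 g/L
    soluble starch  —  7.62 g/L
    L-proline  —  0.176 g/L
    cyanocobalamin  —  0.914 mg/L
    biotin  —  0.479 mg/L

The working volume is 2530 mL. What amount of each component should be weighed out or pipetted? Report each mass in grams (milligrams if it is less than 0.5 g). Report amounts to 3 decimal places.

Tricine 14.826 g; yeast extract 21.429 g; soluble starch 19.279 g; L-proline 445.280 mg; cyanocobalamin 2.312 mg; biotin 1.212 mg

Working volume: 2530 mL = 2.53 L.
Tricine: 5.86 g/L × 2.53 L = 14.826 g
yeast extract: 8.47 g/L × 2.53 L = 21.429 g
soluble starch: 7.62 g/L × 2.53 L = 19.279 g
L-proline: 0.176 g/L × 2.53 L = 0.44528 g = 445.280 mg
cyanocobalamin: 0.914 mg/L × 2.53 L = 2.312 mg
biotin: 0.479 mg/L × 2.53 L = 1.212 mg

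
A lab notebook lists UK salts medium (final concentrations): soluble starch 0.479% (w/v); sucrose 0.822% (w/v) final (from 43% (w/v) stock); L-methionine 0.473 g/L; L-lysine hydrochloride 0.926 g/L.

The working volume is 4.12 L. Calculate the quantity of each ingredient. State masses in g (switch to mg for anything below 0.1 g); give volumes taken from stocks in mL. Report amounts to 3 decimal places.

Scale factor relative to 1 L: 4.12.
soluble starch: 0.479 g per 100 mL × 4120 mL ÷ 100 = 19.735 g
sucrose: dilute stock: 0.822% ÷ 43% × 4120 mL = 78.759 mL
L-methionine: 0.473 g/L × 4.12 L = 1.949 g
L-lysine hydrochloride: 0.926 g/L × 4.12 L = 3.815 g

soluble starch 19.735 g; sucrose 78.759 mL; L-methionine 1.949 g; L-lysine hydrochloride 3.815 g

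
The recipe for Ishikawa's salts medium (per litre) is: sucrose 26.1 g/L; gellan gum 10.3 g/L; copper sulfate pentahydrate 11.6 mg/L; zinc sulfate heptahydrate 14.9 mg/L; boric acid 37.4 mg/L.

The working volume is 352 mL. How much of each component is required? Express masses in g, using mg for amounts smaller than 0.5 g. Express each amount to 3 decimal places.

Working volume: 352 mL = 0.352 L.
sucrose: 26.1 g/L × 0.352 L = 9.187 g
gellan gum: 10.3 g/L × 0.352 L = 3.626 g
copper sulfate pentahydrate: 11.6 mg/L × 0.352 L = 4.083 mg
zinc sulfate heptahydrate: 14.9 mg/L × 0.352 L = 5.245 mg
boric acid: 37.4 mg/L × 0.352 L = 13.165 mg

sucrose 9.187 g; gellan gum 3.626 g; copper sulfate pentahydrate 4.083 mg; zinc sulfate heptahydrate 5.245 mg; boric acid 13.165 mg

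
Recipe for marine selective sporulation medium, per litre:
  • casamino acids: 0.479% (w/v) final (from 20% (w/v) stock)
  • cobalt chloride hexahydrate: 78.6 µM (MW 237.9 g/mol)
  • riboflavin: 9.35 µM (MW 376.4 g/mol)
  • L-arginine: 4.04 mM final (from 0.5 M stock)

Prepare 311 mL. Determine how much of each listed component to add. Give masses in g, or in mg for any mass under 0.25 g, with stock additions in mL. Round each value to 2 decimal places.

casamino acids 7.45 mL; cobalt chloride hexahydrate 5.82 mg; riboflavin 1.09 mg; L-arginine 2.51 mL

Target volume = 311 mL = 0.311 L.
casamino acids: V = C2·V2/C1 = 0.479% ÷ 20% × 311 mL = 7.45 mL
cobalt chloride hexahydrate: 78.6 µmol/L × 237.9 g/mol × 0.311 L ÷ 1000 = 5.82 mg
riboflavin: 9.35 µmol/L × 376.4 g/mol × 0.311 L ÷ 1000 = 1.09 mg
L-arginine: C1V1 = C2V2 → 4.04 mM × 311 mL ÷ 500 mM = 2.51 mL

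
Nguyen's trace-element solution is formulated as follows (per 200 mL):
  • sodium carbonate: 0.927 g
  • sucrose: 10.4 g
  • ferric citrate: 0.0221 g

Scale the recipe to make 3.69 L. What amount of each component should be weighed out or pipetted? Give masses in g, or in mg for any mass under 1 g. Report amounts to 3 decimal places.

sodium carbonate 17.103 g; sucrose 191.880 g; ferric citrate 407.745 mg

Scale factor = 3690 mL / 200 mL = 18.45.
sodium carbonate: 0.927 g × (3690 mL / 200 mL) = 17.103 g
sucrose: 10.4 g × (3690 mL / 200 mL) = 191.880 g
ferric citrate: 0.0221 g × (3690 mL / 200 mL) = 0.407745 g = 407.745 mg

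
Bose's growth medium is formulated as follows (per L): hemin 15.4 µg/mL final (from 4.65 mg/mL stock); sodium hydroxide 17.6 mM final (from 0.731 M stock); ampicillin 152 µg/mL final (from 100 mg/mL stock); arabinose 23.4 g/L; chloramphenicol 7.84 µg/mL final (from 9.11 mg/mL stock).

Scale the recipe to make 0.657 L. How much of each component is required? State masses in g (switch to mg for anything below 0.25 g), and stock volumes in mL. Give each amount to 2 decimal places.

Scale factor relative to 1 L: 0.657.
hemin: C1V1 = C2V2 → 15.4 µg/mL × 657 mL ÷ 4650 µg/mL = 2.18 mL
sodium hydroxide: V = C2·V2/C1 = 17.6 mM × 657 mL ÷ 731 mM = 15.82 mL
ampicillin: C1V1 = C2V2 → 152 µg/mL × 657 mL ÷ 100000 µg/mL = 1.00 mL
arabinose: 23.4 g/L × 0.657 L = 15.37 g
chloramphenicol: dilute stock: 7.84 µg/mL × 657 mL ÷ 9110 µg/mL = 0.57 mL

hemin 2.18 mL; sodium hydroxide 15.82 mL; ampicillin 1.00 mL; arabinose 15.37 g; chloramphenicol 0.57 mL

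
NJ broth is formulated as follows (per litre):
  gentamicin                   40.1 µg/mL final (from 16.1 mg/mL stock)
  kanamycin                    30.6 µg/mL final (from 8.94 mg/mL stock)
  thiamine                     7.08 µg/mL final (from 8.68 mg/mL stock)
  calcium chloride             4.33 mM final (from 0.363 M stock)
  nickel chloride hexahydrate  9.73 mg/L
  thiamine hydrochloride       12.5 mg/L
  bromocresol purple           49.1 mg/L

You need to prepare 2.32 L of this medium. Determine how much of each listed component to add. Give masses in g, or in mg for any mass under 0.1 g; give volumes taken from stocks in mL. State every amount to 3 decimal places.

gentamicin 5.778 mL; kanamycin 7.941 mL; thiamine 1.892 mL; calcium chloride 27.674 mL; nickel chloride hexahydrate 22.574 mg; thiamine hydrochloride 29.000 mg; bromocresol purple 0.114 g

Working volume: 2.32 L.
gentamicin: dilute stock: 40.1 µg/mL × 2320 mL ÷ 16100 µg/mL = 5.778 mL
kanamycin: dilute stock: 30.6 µg/mL × 2320 mL ÷ 8940 µg/mL = 7.941 mL
thiamine: dilute stock: 7.08 µg/mL × 2320 mL ÷ 8680 µg/mL = 1.892 mL
calcium chloride: C1V1 = C2V2 → 4.33 mM × 2320 mL ÷ 363 mM = 27.674 mL
nickel chloride hexahydrate: 9.73 mg/L × 2.32 L = 22.574 mg
thiamine hydrochloride: 12.5 mg/L × 2.32 L = 29.000 mg
bromocresol purple: 49.1 mg/L × 2.32 L = 113.912 mg = 0.114 g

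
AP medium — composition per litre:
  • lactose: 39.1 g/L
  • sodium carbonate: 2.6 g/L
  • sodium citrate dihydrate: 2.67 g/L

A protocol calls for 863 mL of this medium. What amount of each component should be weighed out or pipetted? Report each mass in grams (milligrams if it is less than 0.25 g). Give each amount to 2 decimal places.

lactose 33.74 g; sodium carbonate 2.24 g; sodium citrate dihydrate 2.30 g

Target volume = 863 mL = 0.863 L.
lactose: 39.1 g/L × 0.863 L = 33.74 g
sodium carbonate: 2.6 g/L × 0.863 L = 2.24 g
sodium citrate dihydrate: 2.67 g/L × 0.863 L = 2.30 g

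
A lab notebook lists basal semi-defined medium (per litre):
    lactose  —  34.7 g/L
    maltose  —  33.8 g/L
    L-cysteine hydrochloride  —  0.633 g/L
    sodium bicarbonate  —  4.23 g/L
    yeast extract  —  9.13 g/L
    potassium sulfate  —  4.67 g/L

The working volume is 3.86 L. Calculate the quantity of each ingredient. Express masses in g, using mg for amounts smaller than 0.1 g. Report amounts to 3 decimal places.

Working volume: 3.86 L.
lactose: 34.7 g/L × 3.86 L = 133.942 g
maltose: 33.8 g/L × 3.86 L = 130.468 g
L-cysteine hydrochloride: 0.633 g/L × 3.86 L = 2.443 g
sodium bicarbonate: 4.23 g/L × 3.86 L = 16.328 g
yeast extract: 9.13 g/L × 3.86 L = 35.242 g
potassium sulfate: 4.67 g/L × 3.86 L = 18.026 g

lactose 133.942 g; maltose 130.468 g; L-cysteine hydrochloride 2.443 g; sodium bicarbonate 16.328 g; yeast extract 35.242 g; potassium sulfate 18.026 g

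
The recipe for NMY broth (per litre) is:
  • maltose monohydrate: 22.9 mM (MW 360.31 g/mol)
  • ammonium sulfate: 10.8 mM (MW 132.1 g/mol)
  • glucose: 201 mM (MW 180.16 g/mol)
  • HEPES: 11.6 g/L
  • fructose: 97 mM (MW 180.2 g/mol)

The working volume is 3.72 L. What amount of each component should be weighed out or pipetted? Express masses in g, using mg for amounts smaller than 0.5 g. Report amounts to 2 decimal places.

Working volume: 3.72 L.
maltose monohydrate: 22.9 mmol/L × 360.31 g/mol × 3.72 L ÷ 1000 = 30.69 g
ammonium sulfate: 10.8 mmol/L × 132.1 g/mol × 3.72 L ÷ 1000 = 5.31 g
glucose: 201 mmol/L × 180.16 g/mol × 3.72 L ÷ 1000 = 134.71 g
HEPES: 11.6 g/L × 3.72 L = 43.15 g
fructose: 97 mmol/L × 180.2 g/mol × 3.72 L ÷ 1000 = 65.02 g

maltose monohydrate 30.69 g; ammonium sulfate 5.31 g; glucose 134.71 g; HEPES 43.15 g; fructose 65.02 g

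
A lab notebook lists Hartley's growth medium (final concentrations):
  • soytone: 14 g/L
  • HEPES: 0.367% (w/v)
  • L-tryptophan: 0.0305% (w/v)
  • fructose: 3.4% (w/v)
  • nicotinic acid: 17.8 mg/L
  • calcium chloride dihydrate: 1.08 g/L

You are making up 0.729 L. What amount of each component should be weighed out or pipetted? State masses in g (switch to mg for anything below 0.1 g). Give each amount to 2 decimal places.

Scale factor relative to 1 L: 0.729.
soytone: 14 g/L × 0.729 L = 10.21 g
HEPES: 0.367% w/v = 3.67 g/L → 3.67 × 0.729 L = 2.68 g
L-tryptophan: 0.0305 g per 100 mL × 729 mL ÷ 100 = 0.22 g
fructose: 3.4% w/v = 34 g/L → 34 × 0.729 L = 24.79 g
nicotinic acid: 17.8 mg/L × 0.729 L = 12.98 mg
calcium chloride dihydrate: 1.08 g/L × 0.729 L = 0.79 g

soytone 10.21 g; HEPES 2.68 g; L-tryptophan 0.22 g; fructose 24.79 g; nicotinic acid 12.98 mg; calcium chloride dihydrate 0.79 g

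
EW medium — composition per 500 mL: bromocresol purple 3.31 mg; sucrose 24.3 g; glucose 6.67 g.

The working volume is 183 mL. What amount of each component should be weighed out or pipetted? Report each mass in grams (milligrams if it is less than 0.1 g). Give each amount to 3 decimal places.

Scale factor = 183 mL / 500 mL = 0.366.
bromocresol purple: 3.31 mg × (183 mL / 500 mL) = 1.211 mg
sucrose: 24.3 g × (183 mL / 500 mL) = 8.894 g
glucose: 6.67 g × (183 mL / 500 mL) = 2.441 g

bromocresol purple 1.211 mg; sucrose 8.894 g; glucose 2.441 g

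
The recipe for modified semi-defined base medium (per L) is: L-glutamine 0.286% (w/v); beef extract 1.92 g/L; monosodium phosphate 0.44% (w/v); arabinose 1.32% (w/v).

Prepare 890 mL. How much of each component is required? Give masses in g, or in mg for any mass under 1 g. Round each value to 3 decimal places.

L-glutamine 2.545 g; beef extract 1.709 g; monosodium phosphate 3.916 g; arabinose 11.748 g

Working volume: 890 mL = 0.89 L.
L-glutamine: 0.286% w/v = 2.86 g/L → 2.86 × 0.89 L = 2.545 g
beef extract: 1.92 g/L × 0.89 L = 1.709 g
monosodium phosphate: 0.44% w/v = 4.4 g/L → 4.4 × 0.89 L = 3.916 g
arabinose: 1.32 g per 100 mL × 890 mL ÷ 100 = 11.748 g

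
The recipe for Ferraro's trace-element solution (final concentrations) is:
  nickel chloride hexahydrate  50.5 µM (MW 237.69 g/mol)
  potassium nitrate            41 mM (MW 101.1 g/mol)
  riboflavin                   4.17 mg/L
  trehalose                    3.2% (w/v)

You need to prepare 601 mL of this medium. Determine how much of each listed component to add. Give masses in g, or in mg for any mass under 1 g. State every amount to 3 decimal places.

Target volume = 601 mL = 0.601 L.
nickel chloride hexahydrate: 50.5 µmol/L × 237.69 g/mol × 0.601 L ÷ 1000 = 7.214 mg
potassium nitrate: 41 mmol/L × 101.1 g/mol × 0.601 L ÷ 1000 = 2.491 g
riboflavin: 4.17 mg/L × 0.601 L = 2.506 mg
trehalose: 3.2 g per 100 mL × 601 mL ÷ 100 = 19.232 g

nickel chloride hexahydrate 7.214 mg; potassium nitrate 2.491 g; riboflavin 2.506 mg; trehalose 19.232 g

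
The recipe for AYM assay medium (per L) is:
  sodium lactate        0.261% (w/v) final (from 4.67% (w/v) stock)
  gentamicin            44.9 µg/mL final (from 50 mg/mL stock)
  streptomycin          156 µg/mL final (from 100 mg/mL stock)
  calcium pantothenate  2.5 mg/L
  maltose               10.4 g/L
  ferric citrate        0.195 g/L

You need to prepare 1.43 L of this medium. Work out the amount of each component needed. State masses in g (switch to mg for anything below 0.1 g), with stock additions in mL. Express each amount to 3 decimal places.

sodium lactate 79.921 mL; gentamicin 1.284 mL; streptomycin 2.231 mL; calcium pantothenate 3.575 mg; maltose 14.872 g; ferric citrate 0.279 g

Scale factor relative to 1 L: 1.43.
sodium lactate: V = C2·V2/C1 = 0.261% ÷ 4.67% × 1430 mL = 79.921 mL
gentamicin: V = C2·V2/C1 = 44.9 µg/mL × 1430 mL ÷ 50000 µg/mL = 1.284 mL
streptomycin: V = C2·V2/C1 = 156 µg/mL × 1430 mL ÷ 100000 µg/mL = 2.231 mL
calcium pantothenate: 2.5 mg/L × 1.43 L = 3.575 mg
maltose: 10.4 g/L × 1.43 L = 14.872 g
ferric citrate: 0.195 g/L × 1.43 L = 0.279 g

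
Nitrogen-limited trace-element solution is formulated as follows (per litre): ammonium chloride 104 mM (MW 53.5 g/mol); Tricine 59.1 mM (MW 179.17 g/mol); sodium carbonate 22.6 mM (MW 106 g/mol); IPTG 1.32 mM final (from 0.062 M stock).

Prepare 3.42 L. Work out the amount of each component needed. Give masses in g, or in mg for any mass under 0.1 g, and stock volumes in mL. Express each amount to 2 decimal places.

Scale factor relative to 1 L: 3.42.
ammonium chloride: 104 mmol/L × 53.5 g/mol × 3.42 L ÷ 1000 = 19.03 g
Tricine: 59.1 mmol/L × 179.17 g/mol × 3.42 L ÷ 1000 = 36.21 g
sodium carbonate: 22.6 mmol/L × 106 g/mol × 3.42 L ÷ 1000 = 8.19 g
IPTG: dilute stock: 1.32 mM × 3420 mL ÷ 62 mM = 72.81 mL

ammonium chloride 19.03 g; Tricine 36.21 g; sodium carbonate 8.19 g; IPTG 72.81 mL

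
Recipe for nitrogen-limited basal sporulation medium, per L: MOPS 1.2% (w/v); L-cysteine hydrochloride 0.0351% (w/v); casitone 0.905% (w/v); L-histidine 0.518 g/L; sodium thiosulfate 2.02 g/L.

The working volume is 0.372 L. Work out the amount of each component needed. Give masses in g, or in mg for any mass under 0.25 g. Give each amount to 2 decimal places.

Scale factor relative to 1 L: 0.372.
MOPS: 1.2% w/v = 12 g/L → 12 × 0.372 L = 4.46 g
L-cysteine hydrochloride: 0.0351% w/v = 0.351 g/L → 0.351 × 0.372 L = 0.130572 g = 130.57 mg
casitone: 0.905% w/v = 9.05 g/L → 9.05 × 0.372 L = 3.37 g
L-histidine: 0.518 g/L × 0.372 L = 0.192696 g = 192.70 mg
sodium thiosulfate: 2.02 g/L × 0.372 L = 0.75 g

MOPS 4.46 g; L-cysteine hydrochloride 130.57 mg; casitone 3.37 g; L-histidine 192.70 mg; sodium thiosulfate 0.75 g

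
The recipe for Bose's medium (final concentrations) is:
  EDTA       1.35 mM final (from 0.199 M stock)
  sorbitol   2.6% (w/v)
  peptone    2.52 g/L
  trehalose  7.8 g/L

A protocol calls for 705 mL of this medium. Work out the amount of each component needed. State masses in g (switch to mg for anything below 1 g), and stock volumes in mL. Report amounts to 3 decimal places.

EDTA 4.783 mL; sorbitol 18.330 g; peptone 1.777 g; trehalose 5.499 g

Working volume: 705 mL = 0.705 L.
EDTA: C1V1 = C2V2 → 1.35 mM × 705 mL ÷ 199 mM = 4.783 mL
sorbitol: 2.6% w/v = 26 g/L → 26 × 0.705 L = 18.330 g
peptone: 2.52 g/L × 0.705 L = 1.777 g
trehalose: 7.8 g/L × 0.705 L = 5.499 g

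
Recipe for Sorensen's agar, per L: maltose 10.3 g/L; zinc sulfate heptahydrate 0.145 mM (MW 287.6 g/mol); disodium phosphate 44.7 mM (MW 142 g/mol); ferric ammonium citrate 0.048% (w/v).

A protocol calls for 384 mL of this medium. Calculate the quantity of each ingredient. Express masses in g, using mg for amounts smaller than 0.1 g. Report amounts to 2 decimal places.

maltose 3.96 g; zinc sulfate heptahydrate 16.01 mg; disodium phosphate 2.44 g; ferric ammonium citrate 0.18 g

Working volume: 384 mL = 0.384 L.
maltose: 10.3 g/L × 0.384 L = 3.96 g
zinc sulfate heptahydrate: 0.145 mmol/L × 287.6 mg/mmol × 0.384 L = 16.01 mg
disodium phosphate: 44.7 mmol/L × 142 g/mol × 0.384 L ÷ 1000 = 2.44 g
ferric ammonium citrate: 0.048% w/v = 0.48 g/L → 0.48 × 0.384 L = 0.18 g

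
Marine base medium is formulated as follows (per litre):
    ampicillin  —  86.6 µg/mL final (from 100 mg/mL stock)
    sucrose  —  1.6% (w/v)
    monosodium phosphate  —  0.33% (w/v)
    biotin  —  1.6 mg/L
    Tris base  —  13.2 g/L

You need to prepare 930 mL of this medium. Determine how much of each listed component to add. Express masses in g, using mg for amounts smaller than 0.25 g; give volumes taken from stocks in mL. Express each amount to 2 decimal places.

ampicillin 0.81 mL; sucrose 14.88 g; monosodium phosphate 3.07 g; biotin 1.49 mg; Tris base 12.28 g

Scale factor relative to 1 L: 0.93.
ampicillin: dilute stock: 86.6 µg/mL × 930 mL ÷ 100000 µg/mL = 0.81 mL
sucrose: 1.6% w/v = 16 g/L → 16 × 0.93 L = 14.88 g
monosodium phosphate: 0.33 g per 100 mL × 930 mL ÷ 100 = 3.07 g
biotin: 1.6 mg/L × 0.93 L = 1.49 mg
Tris base: 13.2 g/L × 0.93 L = 12.28 g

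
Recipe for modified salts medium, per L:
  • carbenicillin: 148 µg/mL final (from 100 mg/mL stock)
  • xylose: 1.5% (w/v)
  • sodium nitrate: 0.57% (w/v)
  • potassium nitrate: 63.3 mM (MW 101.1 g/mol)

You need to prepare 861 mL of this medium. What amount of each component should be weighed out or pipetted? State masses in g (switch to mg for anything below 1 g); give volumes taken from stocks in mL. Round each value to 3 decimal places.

carbenicillin 1.274 mL; xylose 12.915 g; sodium nitrate 4.908 g; potassium nitrate 5.510 g

Working volume: 861 mL = 0.861 L.
carbenicillin: V = C2·V2/C1 = 148 µg/mL × 861 mL ÷ 100000 µg/mL = 1.274 mL
xylose: 1.5% w/v = 15 g/L → 15 × 0.861 L = 12.915 g
sodium nitrate: 0.57 g per 100 mL × 861 mL ÷ 100 = 4.908 g
potassium nitrate: 63.3 mmol/L × 101.1 g/mol × 0.861 L ÷ 1000 = 5.510 g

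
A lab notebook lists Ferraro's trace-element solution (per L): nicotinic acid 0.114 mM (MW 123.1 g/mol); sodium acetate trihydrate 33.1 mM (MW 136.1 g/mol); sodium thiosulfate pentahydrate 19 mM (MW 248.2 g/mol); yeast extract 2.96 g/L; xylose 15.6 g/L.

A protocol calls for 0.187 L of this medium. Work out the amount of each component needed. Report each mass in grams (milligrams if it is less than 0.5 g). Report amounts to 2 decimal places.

nicotinic acid 2.62 mg; sodium acetate trihydrate 0.84 g; sodium thiosulfate pentahydrate 0.88 g; yeast extract 0.55 g; xylose 2.92 g

Working volume: 0.187 L.
nicotinic acid: 0.114 mmol/L × 123.1 mg/mmol × 0.187 L = 2.62 mg
sodium acetate trihydrate: 33.1 mmol/L × 136.1 g/mol × 0.187 L ÷ 1000 = 0.84 g
sodium thiosulfate pentahydrate: 19 mmol/L × 248.2 g/mol × 0.187 L ÷ 1000 = 0.88 g
yeast extract: 2.96 g/L × 0.187 L = 0.55 g
xylose: 15.6 g/L × 0.187 L = 2.92 g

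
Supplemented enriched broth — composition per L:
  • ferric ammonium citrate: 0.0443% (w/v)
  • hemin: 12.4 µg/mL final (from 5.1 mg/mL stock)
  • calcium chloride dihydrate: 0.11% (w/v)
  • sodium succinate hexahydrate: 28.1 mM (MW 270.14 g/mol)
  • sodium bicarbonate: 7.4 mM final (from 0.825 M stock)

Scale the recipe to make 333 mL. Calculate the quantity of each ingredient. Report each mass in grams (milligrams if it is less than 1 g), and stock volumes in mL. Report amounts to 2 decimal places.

Target volume = 333 mL = 0.333 L.
ferric ammonium citrate: 0.0443 g per 100 mL × 333 mL ÷ 100 = 0.147519 g = 147.52 mg
hemin: C1V1 = C2V2 → 12.4 µg/mL × 333 mL ÷ 5100 µg/mL = 0.81 mL
calcium chloride dihydrate: 0.11% w/v = 1.1 g/L → 1.1 × 0.333 L = 0.3663 g = 366.30 mg
sodium succinate hexahydrate: 28.1 mmol/L × 270.14 g/mol × 0.333 L ÷ 1000 = 2.53 g
sodium bicarbonate: C1V1 = C2V2 → 7.4 mM × 333 mL ÷ 825 mM = 2.99 mL

ferric ammonium citrate 147.52 mg; hemin 0.81 mL; calcium chloride dihydrate 366.30 mg; sodium succinate hexahydrate 2.53 g; sodium bicarbonate 2.99 mL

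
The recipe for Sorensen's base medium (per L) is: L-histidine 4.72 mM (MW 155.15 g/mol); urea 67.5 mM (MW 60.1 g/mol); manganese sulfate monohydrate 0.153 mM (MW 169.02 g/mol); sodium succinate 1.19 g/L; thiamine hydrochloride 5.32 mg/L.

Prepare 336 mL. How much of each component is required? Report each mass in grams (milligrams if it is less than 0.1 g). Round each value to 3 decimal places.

Working volume: 336 mL = 0.336 L.
L-histidine: 4.72 mmol/L × 155.15 g/mol × 0.336 L ÷ 1000 = 0.246 g
urea: 67.5 mmol/L × 60.1 g/mol × 0.336 L ÷ 1000 = 1.363 g
manganese sulfate monohydrate: 0.153 mmol/L × 169.02 mg/mmol × 0.336 L = 8.689 mg
sodium succinate: 1.19 g/L × 0.336 L = 0.400 g
thiamine hydrochloride: 5.32 mg/L × 0.336 L = 1.788 mg

L-histidine 0.246 g; urea 1.363 g; manganese sulfate monohydrate 8.689 mg; sodium succinate 0.400 g; thiamine hydrochloride 1.788 mg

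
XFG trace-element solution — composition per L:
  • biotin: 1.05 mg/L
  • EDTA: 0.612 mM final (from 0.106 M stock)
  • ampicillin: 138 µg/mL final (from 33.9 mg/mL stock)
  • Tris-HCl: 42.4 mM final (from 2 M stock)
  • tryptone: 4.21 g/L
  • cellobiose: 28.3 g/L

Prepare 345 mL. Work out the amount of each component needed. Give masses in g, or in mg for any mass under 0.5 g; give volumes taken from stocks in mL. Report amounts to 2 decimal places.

Scale factor relative to 1 L: 0.345.
biotin: 1.05 mg/L × 0.345 L = 0.36 mg
EDTA: dilute stock: 0.612 mM × 345 mL ÷ 106 mM = 1.99 mL
ampicillin: V = C2·V2/C1 = 138 µg/mL × 345 mL ÷ 33900 µg/mL = 1.40 mL
Tris-HCl: dilute stock: 42.4 mM × 345 mL ÷ 2000 mM = 7.31 mL
tryptone: 4.21 g/L × 0.345 L = 1.45 g
cellobiose: 28.3 g/L × 0.345 L = 9.76 g

biotin 0.36 mg; EDTA 1.99 mL; ampicillin 1.40 mL; Tris-HCl 7.31 mL; tryptone 1.45 g; cellobiose 9.76 g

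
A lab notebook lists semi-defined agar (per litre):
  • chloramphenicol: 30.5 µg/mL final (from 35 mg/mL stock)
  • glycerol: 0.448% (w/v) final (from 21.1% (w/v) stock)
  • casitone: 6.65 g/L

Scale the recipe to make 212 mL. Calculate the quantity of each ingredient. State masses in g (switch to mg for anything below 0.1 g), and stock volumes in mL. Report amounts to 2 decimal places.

chloramphenicol 0.18 mL; glycerol 4.50 mL; casitone 1.41 g

Scale factor relative to 1 L: 0.212.
chloramphenicol: V = C2·V2/C1 = 30.5 µg/mL × 212 mL ÷ 35000 µg/mL = 0.18 mL
glycerol: V = C2·V2/C1 = 0.448% ÷ 21.1% × 212 mL = 4.50 mL
casitone: 6.65 g/L × 0.212 L = 1.41 g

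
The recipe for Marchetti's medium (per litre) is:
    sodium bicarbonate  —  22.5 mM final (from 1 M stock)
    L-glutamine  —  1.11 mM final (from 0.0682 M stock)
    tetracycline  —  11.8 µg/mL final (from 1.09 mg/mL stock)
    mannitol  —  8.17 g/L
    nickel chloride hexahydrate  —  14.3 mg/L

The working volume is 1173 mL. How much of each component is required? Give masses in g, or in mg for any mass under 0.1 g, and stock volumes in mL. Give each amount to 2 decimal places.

Target volume = 1173 mL = 1.173 L.
sodium bicarbonate: V = C2·V2/C1 = 22.5 mM × 1173 mL ÷ 1000 mM = 26.39 mL
L-glutamine: V = C2·V2/C1 = 1.11 mM × 1173 mL ÷ 68.2 mM = 19.09 mL
tetracycline: dilute stock: 11.8 µg/mL × 1173 mL ÷ 1090 µg/mL = 12.70 mL
mannitol: 8.17 g/L × 1.173 L = 9.58 g
nickel chloride hexahydrate: 14.3 mg/L × 1.173 L = 16.77 mg

sodium bicarbonate 26.39 mL; L-glutamine 19.09 mL; tetracycline 12.70 mL; mannitol 9.58 g; nickel chloride hexahydrate 16.77 mg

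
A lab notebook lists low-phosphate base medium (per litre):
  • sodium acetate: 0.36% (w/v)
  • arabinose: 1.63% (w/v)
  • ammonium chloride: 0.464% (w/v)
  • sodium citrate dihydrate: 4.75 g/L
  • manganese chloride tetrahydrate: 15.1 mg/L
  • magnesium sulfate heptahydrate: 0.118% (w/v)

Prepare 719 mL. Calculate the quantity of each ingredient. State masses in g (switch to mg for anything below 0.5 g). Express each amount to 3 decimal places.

Scale factor relative to 1 L: 0.719.
sodium acetate: 0.36 g per 100 mL × 719 mL ÷ 100 = 2.588 g
arabinose: 1.63 g per 100 mL × 719 mL ÷ 100 = 11.720 g
ammonium chloride: 0.464 g per 100 mL × 719 mL ÷ 100 = 3.336 g
sodium citrate dihydrate: 4.75 g/L × 0.719 L = 3.415 g
manganese chloride tetrahydrate: 15.1 mg/L × 0.719 L = 10.857 mg
magnesium sulfate heptahydrate: 0.118% w/v = 1.18 g/L → 1.18 × 0.719 L = 0.848 g

sodium acetate 2.588 g; arabinose 11.720 g; ammonium chloride 3.336 g; sodium citrate dihydrate 3.415 g; manganese chloride tetrahydrate 10.857 mg; magnesium sulfate heptahydrate 0.848 g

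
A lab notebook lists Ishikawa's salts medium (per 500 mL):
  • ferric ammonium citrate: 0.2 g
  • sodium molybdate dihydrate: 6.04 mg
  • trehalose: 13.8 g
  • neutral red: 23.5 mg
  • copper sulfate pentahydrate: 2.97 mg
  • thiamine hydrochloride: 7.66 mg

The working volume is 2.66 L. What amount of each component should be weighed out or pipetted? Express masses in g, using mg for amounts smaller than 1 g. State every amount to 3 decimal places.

Scale factor = 2660 mL / 500 mL = 5.32.
ferric ammonium citrate: 0.2 g × (2660 mL / 500 mL) = 1.064 g
sodium molybdate dihydrate: 6.04 mg × (2660 mL / 500 mL) = 32.133 mg
trehalose: 13.8 g × (2660 mL / 500 mL) = 73.416 g
neutral red: 23.5 mg × (2660 mL / 500 mL) = 125.020 mg
copper sulfate pentahydrate: 2.97 mg × (2660 mL / 500 mL) = 15.800 mg
thiamine hydrochloride: 7.66 mg × (2660 mL / 500 mL) = 40.751 mg

ferric ammonium citrate 1.064 g; sodium molybdate dihydrate 32.133 mg; trehalose 73.416 g; neutral red 125.020 mg; copper sulfate pentahydrate 15.800 mg; thiamine hydrochloride 40.751 mg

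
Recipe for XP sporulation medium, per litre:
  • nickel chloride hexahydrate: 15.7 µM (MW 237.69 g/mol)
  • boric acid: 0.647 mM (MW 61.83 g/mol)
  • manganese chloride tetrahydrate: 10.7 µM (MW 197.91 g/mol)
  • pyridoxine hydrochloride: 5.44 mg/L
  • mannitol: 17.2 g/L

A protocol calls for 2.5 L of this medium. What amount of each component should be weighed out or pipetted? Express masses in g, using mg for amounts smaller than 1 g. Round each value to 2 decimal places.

Working volume: 2.5 L.
nickel chloride hexahydrate: 15.7 µmol/L × 237.69 g/mol × 2.5 L ÷ 1000 = 9.33 mg
boric acid: 0.647 mmol/L × 61.83 mg/mmol × 2.5 L = 100.01 mg
manganese chloride tetrahydrate: 10.7 µmol/L × 197.91 g/mol × 2.5 L ÷ 1000 = 5.29 mg
pyridoxine hydrochloride: 5.44 mg/L × 2.5 L = 13.60 mg
mannitol: 17.2 g/L × 2.5 L = 43.00 g

nickel chloride hexahydrate 9.33 mg; boric acid 100.01 mg; manganese chloride tetrahydrate 5.29 mg; pyridoxine hydrochloride 13.60 mg; mannitol 43.00 g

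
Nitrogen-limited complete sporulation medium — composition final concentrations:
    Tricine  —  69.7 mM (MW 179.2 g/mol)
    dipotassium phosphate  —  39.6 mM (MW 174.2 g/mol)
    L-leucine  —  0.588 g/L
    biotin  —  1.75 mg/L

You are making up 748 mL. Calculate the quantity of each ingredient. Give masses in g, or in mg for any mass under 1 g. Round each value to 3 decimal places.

Tricine 9.343 g; dipotassium phosphate 5.160 g; L-leucine 439.824 mg; biotin 1.309 mg

Working volume: 748 mL = 0.748 L.
Tricine: 69.7 mmol/L × 179.2 g/mol × 0.748 L ÷ 1000 = 9.343 g
dipotassium phosphate: 39.6 mmol/L × 174.2 g/mol × 0.748 L ÷ 1000 = 5.160 g
L-leucine: 0.588 g/L × 0.748 L = 0.439824 g = 439.824 mg
biotin: 1.75 mg/L × 0.748 L = 1.309 mg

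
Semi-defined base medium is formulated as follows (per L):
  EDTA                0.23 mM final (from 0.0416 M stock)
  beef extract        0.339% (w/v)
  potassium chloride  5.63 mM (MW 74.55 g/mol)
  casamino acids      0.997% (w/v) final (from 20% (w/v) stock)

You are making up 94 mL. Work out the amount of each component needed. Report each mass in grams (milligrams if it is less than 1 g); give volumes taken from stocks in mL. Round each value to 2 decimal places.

Scale factor relative to 1 L: 0.094.
EDTA: C1V1 = C2V2 → 0.23 mM × 94 mL ÷ 41.6 mM = 0.52 mL
beef extract: 0.339% w/v = 3.39 g/L → 3.39 × 0.094 L = 0.31866 g = 318.66 mg
potassium chloride: 5.63 mmol/L × 74.55 mg/mmol × 0.094 L = 39.45 mg
casamino acids: dilute stock: 0.997% ÷ 20% × 94 mL = 4.69 mL

EDTA 0.52 mL; beef extract 318.66 mg; potassium chloride 39.45 mg; casamino acids 4.69 mL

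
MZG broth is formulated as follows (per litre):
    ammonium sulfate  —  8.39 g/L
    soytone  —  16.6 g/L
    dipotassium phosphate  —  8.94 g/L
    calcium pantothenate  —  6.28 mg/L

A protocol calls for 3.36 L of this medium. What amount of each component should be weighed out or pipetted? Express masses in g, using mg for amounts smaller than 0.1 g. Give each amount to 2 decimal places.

Working volume: 3.36 L.
ammonium sulfate: 8.39 g/L × 3.36 L = 28.19 g
soytone: 16.6 g/L × 3.36 L = 55.78 g
dipotassium phosphate: 8.94 g/L × 3.36 L = 30.04 g
calcium pantothenate: 6.28 mg/L × 3.36 L = 21.10 mg

ammonium sulfate 28.19 g; soytone 55.78 g; dipotassium phosphate 30.04 g; calcium pantothenate 21.10 mg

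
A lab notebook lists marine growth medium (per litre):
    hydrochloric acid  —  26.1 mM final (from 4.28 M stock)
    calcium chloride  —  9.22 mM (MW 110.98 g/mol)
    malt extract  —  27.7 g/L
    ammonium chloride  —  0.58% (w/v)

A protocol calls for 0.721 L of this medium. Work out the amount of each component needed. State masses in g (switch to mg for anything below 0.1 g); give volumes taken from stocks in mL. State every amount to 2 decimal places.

hydrochloric acid 4.40 mL; calcium chloride 0.74 g; malt extract 19.97 g; ammonium chloride 4.18 g

Working volume: 0.721 L.
hydrochloric acid: V = C2·V2/C1 = 26.1 mM × 721 mL ÷ 4280 mM = 4.40 mL
calcium chloride: 9.22 mmol/L × 110.98 g/mol × 0.721 L ÷ 1000 = 0.74 g
malt extract: 27.7 g/L × 0.721 L = 19.97 g
ammonium chloride: 0.58 g per 100 mL × 721 mL ÷ 100 = 4.18 g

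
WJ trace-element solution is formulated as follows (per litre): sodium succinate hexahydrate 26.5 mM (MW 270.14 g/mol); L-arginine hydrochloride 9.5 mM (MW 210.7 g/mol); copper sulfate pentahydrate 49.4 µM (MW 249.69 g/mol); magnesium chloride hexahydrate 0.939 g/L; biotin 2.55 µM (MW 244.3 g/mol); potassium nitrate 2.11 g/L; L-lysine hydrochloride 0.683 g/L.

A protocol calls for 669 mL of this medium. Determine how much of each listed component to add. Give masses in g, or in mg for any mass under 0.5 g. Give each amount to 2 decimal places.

sodium succinate hexahydrate 4.79 g; L-arginine hydrochloride 1.34 g; copper sulfate pentahydrate 8.25 mg; magnesium chloride hexahydrate 0.63 g; biotin 0.42 mg; potassium nitrate 1.41 g; L-lysine hydrochloride 456.93 mg

Target volume = 669 mL = 0.669 L.
sodium succinate hexahydrate: 26.5 mmol/L × 270.14 g/mol × 0.669 L ÷ 1000 = 4.79 g
L-arginine hydrochloride: 9.5 mmol/L × 210.7 g/mol × 0.669 L ÷ 1000 = 1.34 g
copper sulfate pentahydrate: 49.4 µmol/L × 249.69 g/mol × 0.669 L ÷ 1000 = 8.25 mg
magnesium chloride hexahydrate: 0.939 g/L × 0.669 L = 0.63 g
biotin: 2.55 µmol/L × 244.3 g/mol × 0.669 L ÷ 1000 = 0.42 mg
potassium nitrate: 2.11 g/L × 0.669 L = 1.41 g
L-lysine hydrochloride: 0.683 g/L × 0.669 L = 0.456927 g = 456.93 mg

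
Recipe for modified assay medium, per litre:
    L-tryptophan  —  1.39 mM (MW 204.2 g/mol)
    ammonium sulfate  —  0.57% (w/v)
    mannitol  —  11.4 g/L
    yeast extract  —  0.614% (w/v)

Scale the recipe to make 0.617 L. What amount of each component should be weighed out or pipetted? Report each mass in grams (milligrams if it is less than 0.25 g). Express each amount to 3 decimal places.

Working volume: 0.617 L.
L-tryptophan: 1.39 mmol/L × 204.2 mg/mmol × 0.617 L = 175.128 mg
ammonium sulfate: 0.57 g per 100 mL × 617 mL ÷ 100 = 3.517 g
mannitol: 11.4 g/L × 0.617 L = 7.034 g
yeast extract: 0.614 g per 100 mL × 617 mL ÷ 100 = 3.788 g

L-tryptophan 175.128 mg; ammonium sulfate 3.517 g; mannitol 7.034 g; yeast extract 3.788 g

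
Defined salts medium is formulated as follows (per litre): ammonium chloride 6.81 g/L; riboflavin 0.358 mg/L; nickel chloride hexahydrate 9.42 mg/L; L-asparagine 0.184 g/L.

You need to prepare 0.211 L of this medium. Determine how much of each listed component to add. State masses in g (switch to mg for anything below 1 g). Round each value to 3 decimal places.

ammonium chloride 1.437 g; riboflavin 0.076 mg; nickel chloride hexahydrate 1.988 mg; L-asparagine 38.824 mg

Scale factor relative to 1 L: 0.211.
ammonium chloride: 6.81 g/L × 0.211 L = 1.437 g
riboflavin: 0.358 mg/L × 0.211 L = 0.076 mg
nickel chloride hexahydrate: 9.42 mg/L × 0.211 L = 1.988 mg
L-asparagine: 0.184 g/L × 0.211 L = 0.038824 g = 38.824 mg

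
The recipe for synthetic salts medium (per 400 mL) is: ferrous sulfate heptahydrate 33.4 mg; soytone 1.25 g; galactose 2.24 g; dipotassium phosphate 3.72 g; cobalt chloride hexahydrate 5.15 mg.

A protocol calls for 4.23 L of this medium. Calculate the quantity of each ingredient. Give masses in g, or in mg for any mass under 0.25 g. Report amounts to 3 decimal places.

ferrous sulfate heptahydrate 0.353 g; soytone 13.219 g; galactose 23.688 g; dipotassium phosphate 39.339 g; cobalt chloride hexahydrate 54.461 mg

Scale factor = 4230 mL / 400 mL = 10.575.
ferrous sulfate heptahydrate: 33.4 mg × (4230 mL / 400 mL) = 353.205 mg = 0.353 g
soytone: 1.25 g × (4230 mL / 400 mL) = 13.219 g
galactose: 2.24 g × (4230 mL / 400 mL) = 23.688 g
dipotassium phosphate: 3.72 g × (4230 mL / 400 mL) = 39.339 g
cobalt chloride hexahydrate: 5.15 mg × (4230 mL / 400 mL) = 54.461 mg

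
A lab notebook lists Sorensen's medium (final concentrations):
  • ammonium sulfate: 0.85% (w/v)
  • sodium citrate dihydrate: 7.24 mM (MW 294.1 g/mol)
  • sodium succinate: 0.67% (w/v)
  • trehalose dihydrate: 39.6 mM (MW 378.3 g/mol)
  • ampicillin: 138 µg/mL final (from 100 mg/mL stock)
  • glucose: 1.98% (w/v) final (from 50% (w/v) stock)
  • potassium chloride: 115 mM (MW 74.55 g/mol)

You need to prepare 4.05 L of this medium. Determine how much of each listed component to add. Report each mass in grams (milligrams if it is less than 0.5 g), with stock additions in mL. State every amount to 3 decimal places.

Scale factor relative to 1 L: 4.05.
ammonium sulfate: 0.85 g per 100 mL × 4050 mL ÷ 100 = 34.425 g
sodium citrate dihydrate: 7.24 mmol/L × 294.1 g/mol × 4.05 L ÷ 1000 = 8.624 g
sodium succinate: 0.67 g per 100 mL × 4050 mL ÷ 100 = 27.135 g
trehalose dihydrate: 39.6 mmol/L × 378.3 g/mol × 4.05 L ÷ 1000 = 60.672 g
ampicillin: V = C2·V2/C1 = 138 µg/mL × 4050 mL ÷ 100000 µg/mL = 5.589 mL
glucose: C1V1 = C2V2 → 1.98% ÷ 50% × 4050 mL = 160.380 mL
potassium chloride: 115 mmol/L × 74.55 g/mol × 4.05 L ÷ 1000 = 34.722 g

ammonium sulfate 34.425 g; sodium citrate dihydrate 8.624 g; sodium succinate 27.135 g; trehalose dihydrate 60.672 g; ampicillin 5.589 mL; glucose 160.380 mL; potassium chloride 34.722 g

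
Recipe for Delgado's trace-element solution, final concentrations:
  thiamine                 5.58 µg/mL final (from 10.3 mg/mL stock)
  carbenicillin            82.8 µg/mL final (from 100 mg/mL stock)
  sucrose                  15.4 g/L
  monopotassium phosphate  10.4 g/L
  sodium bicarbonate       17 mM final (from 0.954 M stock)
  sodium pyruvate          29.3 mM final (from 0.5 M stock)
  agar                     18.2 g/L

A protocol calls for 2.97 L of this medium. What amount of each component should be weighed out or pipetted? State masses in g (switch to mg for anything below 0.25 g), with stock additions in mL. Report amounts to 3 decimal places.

thiamine 1.609 mL; carbenicillin 2.459 mL; sucrose 45.738 g; monopotassium phosphate 30.888 g; sodium bicarbonate 52.925 mL; sodium pyruvate 174.042 mL; agar 54.054 g

Working volume: 2.97 L.
thiamine: C1V1 = C2V2 → 5.58 µg/mL × 2970 mL ÷ 10300 µg/mL = 1.609 mL
carbenicillin: dilute stock: 82.8 µg/mL × 2970 mL ÷ 100000 µg/mL = 2.459 mL
sucrose: 15.4 g/L × 2.97 L = 45.738 g
monopotassium phosphate: 10.4 g/L × 2.97 L = 30.888 g
sodium bicarbonate: dilute stock: 17 mM × 2970 mL ÷ 954 mM = 52.925 mL
sodium pyruvate: dilute stock: 29.3 mM × 2970 mL ÷ 500 mM = 174.042 mL
agar: 18.2 g/L × 2.97 L = 54.054 g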